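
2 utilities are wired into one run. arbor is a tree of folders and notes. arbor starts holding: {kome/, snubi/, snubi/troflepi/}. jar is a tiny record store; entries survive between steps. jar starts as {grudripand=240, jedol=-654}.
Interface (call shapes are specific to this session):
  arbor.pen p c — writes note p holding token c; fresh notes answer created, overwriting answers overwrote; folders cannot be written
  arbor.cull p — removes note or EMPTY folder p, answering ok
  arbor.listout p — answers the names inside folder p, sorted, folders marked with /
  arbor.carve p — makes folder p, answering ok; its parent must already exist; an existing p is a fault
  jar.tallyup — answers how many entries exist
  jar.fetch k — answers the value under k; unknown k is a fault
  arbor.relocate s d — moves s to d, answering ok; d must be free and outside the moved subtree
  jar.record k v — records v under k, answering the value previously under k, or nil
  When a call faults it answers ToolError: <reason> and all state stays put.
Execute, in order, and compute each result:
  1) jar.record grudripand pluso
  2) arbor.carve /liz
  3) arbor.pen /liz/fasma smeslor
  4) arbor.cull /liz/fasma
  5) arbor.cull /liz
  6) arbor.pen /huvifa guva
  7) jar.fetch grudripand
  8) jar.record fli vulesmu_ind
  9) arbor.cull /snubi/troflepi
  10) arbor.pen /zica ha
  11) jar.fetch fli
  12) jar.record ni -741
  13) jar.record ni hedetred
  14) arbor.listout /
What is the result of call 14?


Do: jar.record[k: grudripand; v: pluso]
See: 240
Do: arbor.carve[p: /liz]
See: ok
Do: arbor.pen[p: /liz/fasma; c: smeslor]
See: created
Do: arbor.cull[p: /liz/fasma]
See: ok
Do: arbor.cull[p: /liz]
See: ok
Do: arbor.pen[p: /huvifa; c: guva]
See: created
Do: jar.fetch[k: grudripand]
See: pluso
Do: jar.record[k: fli; v: vulesmu_ind]
See: nil
Do: arbor.cull[p: /snubi/troflepi]
See: ok
Do: arbor.pen[p: /zica; c: ha]
See: created
Do: jar.fetch[k: fli]
See: vulesmu_ind
Do: jar.record[k: ni; v: -741]
See: nil
Do: jar.record[k: ni; v: hedetred]
See: -741
Do: arbor.listout[p: /]
See: [huvifa, kome/, snubi/, zica]

Answer: [huvifa, kome/, snubi/, zica]


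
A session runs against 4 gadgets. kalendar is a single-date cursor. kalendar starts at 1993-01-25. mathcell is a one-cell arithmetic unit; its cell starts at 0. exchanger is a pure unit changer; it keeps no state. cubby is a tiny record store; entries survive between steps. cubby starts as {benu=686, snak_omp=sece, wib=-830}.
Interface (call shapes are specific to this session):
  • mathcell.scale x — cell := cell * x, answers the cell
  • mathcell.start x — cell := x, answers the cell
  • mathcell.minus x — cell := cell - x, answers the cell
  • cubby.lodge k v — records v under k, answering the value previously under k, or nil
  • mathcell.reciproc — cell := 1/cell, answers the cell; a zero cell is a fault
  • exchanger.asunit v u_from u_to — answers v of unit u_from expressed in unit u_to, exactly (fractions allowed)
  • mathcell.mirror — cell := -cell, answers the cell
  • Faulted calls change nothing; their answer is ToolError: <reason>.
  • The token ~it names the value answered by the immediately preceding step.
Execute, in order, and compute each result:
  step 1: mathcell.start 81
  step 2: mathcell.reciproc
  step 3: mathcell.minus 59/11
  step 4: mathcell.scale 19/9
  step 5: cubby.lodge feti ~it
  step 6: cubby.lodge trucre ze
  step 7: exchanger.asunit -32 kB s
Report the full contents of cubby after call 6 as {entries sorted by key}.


Answer: {benu=686, feti=-90592/8019, snak_omp=sece, trucre=ze, wib=-830}

Derivation:
Then mathcell.start using x=81, giving 81.
Next I call mathcell.reciproc, yielding 1/81.
I run mathcell.minus using x=59/11, and observe -4768/891.
Calling mathcell.scale using x=19/9, which returns -90592/8019.
I run cubby.lodge using k=feti, v=~it, which returns nil.
Calling cubby.lodge using k=trucre, v=ze, which returns nil.
Invoking exchanger.asunit using v=-32, u_from=kB, u_to=s, yielding ToolError: incompatible units.


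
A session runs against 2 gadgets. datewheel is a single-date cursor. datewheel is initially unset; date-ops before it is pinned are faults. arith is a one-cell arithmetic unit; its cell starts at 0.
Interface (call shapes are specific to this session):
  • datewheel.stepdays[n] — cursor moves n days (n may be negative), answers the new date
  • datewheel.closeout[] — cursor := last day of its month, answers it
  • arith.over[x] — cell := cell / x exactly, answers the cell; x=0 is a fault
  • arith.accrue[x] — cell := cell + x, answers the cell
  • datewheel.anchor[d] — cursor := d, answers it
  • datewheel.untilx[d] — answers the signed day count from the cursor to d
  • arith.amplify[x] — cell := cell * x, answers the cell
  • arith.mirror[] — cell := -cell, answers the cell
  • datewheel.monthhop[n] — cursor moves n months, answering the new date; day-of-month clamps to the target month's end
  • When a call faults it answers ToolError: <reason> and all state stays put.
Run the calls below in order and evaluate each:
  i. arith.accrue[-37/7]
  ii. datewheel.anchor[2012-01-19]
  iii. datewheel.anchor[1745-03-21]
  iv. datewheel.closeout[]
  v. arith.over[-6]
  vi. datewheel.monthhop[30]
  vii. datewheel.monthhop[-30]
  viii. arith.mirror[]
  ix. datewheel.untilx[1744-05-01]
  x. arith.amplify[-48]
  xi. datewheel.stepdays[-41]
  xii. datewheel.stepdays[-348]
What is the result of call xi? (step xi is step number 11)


-> accrue(x='-37/7')
<- -37/7
-> anchor(d='2012-01-19')
<- 2012-01-19
-> anchor(d='1745-03-21')
<- 1745-03-21
-> closeout()
<- 1745-03-31
-> over(x='-6')
<- 37/42
-> monthhop(n='30')
<- 1747-09-30
-> monthhop(n='-30')
<- 1745-03-30
-> mirror()
<- -37/42
-> untilx(d='1744-05-01')
<- -333
-> amplify(x='-48')
<- 296/7
-> stepdays(n='-41')
<- 1745-02-17
-> stepdays(n='-348')
<- 1744-03-06

Answer: 1745-02-17


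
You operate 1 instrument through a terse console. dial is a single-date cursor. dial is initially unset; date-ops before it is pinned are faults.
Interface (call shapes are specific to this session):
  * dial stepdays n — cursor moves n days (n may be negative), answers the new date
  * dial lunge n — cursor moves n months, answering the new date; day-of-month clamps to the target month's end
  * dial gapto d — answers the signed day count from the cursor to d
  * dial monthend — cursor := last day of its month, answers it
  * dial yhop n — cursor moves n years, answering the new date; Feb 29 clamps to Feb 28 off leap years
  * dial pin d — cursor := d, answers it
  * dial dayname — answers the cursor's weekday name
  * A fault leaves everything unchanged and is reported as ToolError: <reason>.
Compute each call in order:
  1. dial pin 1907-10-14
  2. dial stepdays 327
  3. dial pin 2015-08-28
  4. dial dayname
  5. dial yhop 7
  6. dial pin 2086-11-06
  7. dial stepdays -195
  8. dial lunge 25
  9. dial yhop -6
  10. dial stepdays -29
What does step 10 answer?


Do: dial pin[d=1907-10-14]
See: 1907-10-14
Do: dial stepdays[n=327]
See: 1908-09-05
Do: dial pin[d=2015-08-28]
See: 2015-08-28
Do: dial dayname[]
See: Friday
Do: dial yhop[n=7]
See: 2022-08-28
Do: dial pin[d=2086-11-06]
See: 2086-11-06
Do: dial stepdays[n=-195]
See: 2086-04-25
Do: dial lunge[n=25]
See: 2088-05-25
Do: dial yhop[n=-6]
See: 2082-05-25
Do: dial stepdays[n=-29]
See: 2082-04-26

Answer: 2082-04-26


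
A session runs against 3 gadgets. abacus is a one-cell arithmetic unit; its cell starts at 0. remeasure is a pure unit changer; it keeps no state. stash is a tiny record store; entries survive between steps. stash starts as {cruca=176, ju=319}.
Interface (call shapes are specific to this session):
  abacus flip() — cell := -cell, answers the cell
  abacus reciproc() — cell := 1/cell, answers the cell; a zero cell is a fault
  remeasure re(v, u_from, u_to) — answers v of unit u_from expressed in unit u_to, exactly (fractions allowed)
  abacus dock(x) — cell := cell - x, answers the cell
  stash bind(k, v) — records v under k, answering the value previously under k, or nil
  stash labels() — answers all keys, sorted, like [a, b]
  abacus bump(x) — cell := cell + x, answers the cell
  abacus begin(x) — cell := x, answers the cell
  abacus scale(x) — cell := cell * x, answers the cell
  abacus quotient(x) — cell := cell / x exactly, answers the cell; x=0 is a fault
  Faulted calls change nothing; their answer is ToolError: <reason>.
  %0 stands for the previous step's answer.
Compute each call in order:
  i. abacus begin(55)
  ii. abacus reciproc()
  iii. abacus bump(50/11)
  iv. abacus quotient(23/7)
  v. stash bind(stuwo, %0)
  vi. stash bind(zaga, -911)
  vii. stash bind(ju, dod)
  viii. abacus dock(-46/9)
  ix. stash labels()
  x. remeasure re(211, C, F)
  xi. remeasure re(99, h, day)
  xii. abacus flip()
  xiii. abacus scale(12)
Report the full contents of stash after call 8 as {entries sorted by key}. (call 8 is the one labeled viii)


Answer: {cruca=176, ju=dod, stuwo=1757/1265, zaga=-911}

Derivation:
I run abacus begin using x: 55, and observe 55.
I try abacus reciproc, which returns 1/55.
Calling abacus bump using x: 50/11, and see 251/55.
Next I call abacus quotient using x: 23/7, and get 1757/1265.
Next I call stash bind using k: stuwo, v: %0, and see nil.
Calling stash bind using k: zaga, v: -911, and observe nil.
I use stash bind using k: ju, v: dod, yielding 319.
Calling abacus dock using x: -46/9, and get 74003/11385.
Invoking stash labels(), — result: [cruca, ju, stuwo, zaga].
Next I call remeasure re using v: 211, u_from: C, u_to: F: 2059/5.
Invoking remeasure re using v: 99, u_from: h, u_to: day, and get 33/8.
Then abacus flip(), giving -74003/11385.
I call abacus scale using x: 12: -296012/3795.


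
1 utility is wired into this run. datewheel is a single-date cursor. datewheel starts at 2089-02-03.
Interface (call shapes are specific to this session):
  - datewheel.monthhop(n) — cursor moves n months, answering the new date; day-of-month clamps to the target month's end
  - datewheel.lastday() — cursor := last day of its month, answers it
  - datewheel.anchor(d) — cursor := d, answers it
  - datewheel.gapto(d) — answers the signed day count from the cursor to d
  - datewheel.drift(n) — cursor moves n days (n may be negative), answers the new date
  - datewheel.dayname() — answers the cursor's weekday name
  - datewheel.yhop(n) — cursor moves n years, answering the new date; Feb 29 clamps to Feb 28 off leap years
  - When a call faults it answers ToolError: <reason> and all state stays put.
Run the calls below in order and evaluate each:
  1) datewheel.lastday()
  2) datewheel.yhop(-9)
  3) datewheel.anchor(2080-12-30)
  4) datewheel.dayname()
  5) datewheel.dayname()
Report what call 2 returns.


Answer: 2080-02-28

Derivation:
$ lastday
[out] 2089-02-28
$ yhop n: -9
[out] 2080-02-28
$ anchor d: 2080-12-30
[out] 2080-12-30
$ dayname
[out] Monday
$ dayname
[out] Monday


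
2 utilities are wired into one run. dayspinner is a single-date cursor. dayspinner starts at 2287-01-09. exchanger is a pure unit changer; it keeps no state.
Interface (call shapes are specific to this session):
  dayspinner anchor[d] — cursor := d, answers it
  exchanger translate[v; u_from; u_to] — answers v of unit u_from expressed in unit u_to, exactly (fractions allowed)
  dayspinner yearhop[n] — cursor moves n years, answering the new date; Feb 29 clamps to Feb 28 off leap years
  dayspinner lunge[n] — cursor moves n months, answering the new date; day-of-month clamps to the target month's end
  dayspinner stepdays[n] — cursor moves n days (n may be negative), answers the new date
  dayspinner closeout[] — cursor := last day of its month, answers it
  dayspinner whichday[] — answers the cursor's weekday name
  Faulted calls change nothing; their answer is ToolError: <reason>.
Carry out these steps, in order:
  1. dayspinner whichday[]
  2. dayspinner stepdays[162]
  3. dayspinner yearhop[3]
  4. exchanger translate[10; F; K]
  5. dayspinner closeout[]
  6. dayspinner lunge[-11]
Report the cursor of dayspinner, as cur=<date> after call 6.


Act: dayspinner whichday[]
Obs: Sunday
Act: dayspinner stepdays[n=162]
Obs: 2287-06-20
Act: dayspinner yearhop[n=3]
Obs: 2290-06-20
Act: exchanger translate[v=10; u_from=F; u_to=K]
Obs: 46967/180
Act: dayspinner closeout[]
Obs: 2290-06-30
Act: dayspinner lunge[n=-11]
Obs: 2289-07-30

Answer: cur=2289-07-30


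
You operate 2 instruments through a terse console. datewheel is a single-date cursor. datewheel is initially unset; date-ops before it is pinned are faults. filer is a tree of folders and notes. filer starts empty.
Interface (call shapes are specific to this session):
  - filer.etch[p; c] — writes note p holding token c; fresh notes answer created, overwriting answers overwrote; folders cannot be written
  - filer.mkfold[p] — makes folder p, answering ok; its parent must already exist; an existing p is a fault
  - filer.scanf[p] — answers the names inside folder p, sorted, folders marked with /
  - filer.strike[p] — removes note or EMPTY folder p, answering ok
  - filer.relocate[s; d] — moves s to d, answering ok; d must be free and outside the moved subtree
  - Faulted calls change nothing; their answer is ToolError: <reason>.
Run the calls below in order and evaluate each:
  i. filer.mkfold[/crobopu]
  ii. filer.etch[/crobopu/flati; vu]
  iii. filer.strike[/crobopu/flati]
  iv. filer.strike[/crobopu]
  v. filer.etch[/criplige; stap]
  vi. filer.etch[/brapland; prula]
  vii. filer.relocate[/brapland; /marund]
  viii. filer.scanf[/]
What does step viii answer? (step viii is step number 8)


Answer: [criplige, marund]

Derivation:
$ mkfold p='/crobopu'
  ok
$ etch p='/crobopu/flati' c='vu'
  created
$ strike p='/crobopu/flati'
  ok
$ strike p='/crobopu'
  ok
$ etch p='/criplige' c='stap'
  created
$ etch p='/brapland' c='prula'
  created
$ relocate s='/brapland' d='/marund'
  ok
$ scanf p='/'
  [criplige, marund]


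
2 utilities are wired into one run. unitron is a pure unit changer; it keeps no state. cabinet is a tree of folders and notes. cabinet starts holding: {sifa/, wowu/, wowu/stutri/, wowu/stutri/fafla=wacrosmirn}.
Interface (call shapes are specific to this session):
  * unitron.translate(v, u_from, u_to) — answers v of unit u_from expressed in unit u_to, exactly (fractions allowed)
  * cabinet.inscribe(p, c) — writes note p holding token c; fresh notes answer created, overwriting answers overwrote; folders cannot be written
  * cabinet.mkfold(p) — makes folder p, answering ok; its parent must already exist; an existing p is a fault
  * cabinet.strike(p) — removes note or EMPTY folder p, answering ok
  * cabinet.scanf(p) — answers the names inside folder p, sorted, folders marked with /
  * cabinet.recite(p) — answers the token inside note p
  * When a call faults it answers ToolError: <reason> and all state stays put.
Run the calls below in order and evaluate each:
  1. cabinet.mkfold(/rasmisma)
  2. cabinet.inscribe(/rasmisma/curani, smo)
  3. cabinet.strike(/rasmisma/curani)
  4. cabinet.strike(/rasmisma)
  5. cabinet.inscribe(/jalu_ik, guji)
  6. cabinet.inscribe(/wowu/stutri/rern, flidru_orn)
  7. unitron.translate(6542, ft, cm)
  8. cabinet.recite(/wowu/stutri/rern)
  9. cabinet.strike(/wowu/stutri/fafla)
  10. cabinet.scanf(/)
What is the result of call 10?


! 1. cabinet.mkfold(/rasmisma) == ok
! 2. cabinet.inscribe(/rasmisma/curani, smo) == created
! 3. cabinet.strike(/rasmisma/curani) == ok
! 4. cabinet.strike(/rasmisma) == ok
! 5. cabinet.inscribe(/jalu_ik, guji) == created
! 6. cabinet.inscribe(/wowu/stutri/rern, flidru_orn) == created
! 7. unitron.translate(6542, ft, cm) == 4985004/25
! 8. cabinet.recite(/wowu/stutri/rern) == flidru_orn
! 9. cabinet.strike(/wowu/stutri/fafla) == ok
! 10. cabinet.scanf(/) == [jalu_ik, sifa/, wowu/]

Answer: [jalu_ik, sifa/, wowu/]


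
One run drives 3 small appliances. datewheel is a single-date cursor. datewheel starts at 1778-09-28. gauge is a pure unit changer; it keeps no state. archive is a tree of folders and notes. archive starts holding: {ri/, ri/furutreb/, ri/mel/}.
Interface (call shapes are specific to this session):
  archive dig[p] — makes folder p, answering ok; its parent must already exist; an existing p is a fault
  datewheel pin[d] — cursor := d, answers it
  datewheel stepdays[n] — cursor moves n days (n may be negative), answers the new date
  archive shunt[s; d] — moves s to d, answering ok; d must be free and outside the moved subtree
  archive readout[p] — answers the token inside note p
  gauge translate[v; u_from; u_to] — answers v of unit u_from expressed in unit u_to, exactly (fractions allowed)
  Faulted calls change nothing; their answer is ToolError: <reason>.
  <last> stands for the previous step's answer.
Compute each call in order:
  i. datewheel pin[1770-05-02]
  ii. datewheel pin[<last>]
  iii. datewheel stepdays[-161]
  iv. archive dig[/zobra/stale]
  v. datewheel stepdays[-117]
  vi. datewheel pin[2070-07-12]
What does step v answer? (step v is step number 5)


Answer: 1769-07-28

Derivation:
I call datewheel pin on 1770-05-02, and observe 1770-05-02.
I call datewheel pin on <last>, and observe 1770-05-02.
Using datewheel stepdays on -161, and see 1769-11-22.
I use archive dig on /zobra/stale, — result: ToolError: no parent.
Invoking datewheel stepdays on -117: 1769-07-28.
Next I call datewheel pin on 2070-07-12: 2070-07-12.


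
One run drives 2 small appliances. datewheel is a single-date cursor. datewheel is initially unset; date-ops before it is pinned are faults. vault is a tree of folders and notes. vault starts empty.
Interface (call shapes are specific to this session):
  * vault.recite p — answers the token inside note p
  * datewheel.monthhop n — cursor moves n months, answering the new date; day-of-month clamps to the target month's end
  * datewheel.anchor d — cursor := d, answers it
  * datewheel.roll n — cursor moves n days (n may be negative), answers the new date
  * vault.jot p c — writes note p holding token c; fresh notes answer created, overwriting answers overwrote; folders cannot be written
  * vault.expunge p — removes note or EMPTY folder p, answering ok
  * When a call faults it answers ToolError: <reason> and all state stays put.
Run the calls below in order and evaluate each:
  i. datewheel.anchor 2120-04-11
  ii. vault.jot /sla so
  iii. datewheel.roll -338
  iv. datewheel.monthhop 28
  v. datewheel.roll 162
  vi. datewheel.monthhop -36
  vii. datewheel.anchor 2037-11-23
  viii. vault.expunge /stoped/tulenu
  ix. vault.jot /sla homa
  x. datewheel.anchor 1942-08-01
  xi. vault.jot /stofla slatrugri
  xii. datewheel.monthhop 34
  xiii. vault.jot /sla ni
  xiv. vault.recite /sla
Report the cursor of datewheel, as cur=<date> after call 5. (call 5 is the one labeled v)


I try anchor on d→2120-04-11, yielding 2120-04-11.
Next I call jot on p→/sla, c→so, yielding created.
Using roll on n→-338, and get 2119-05-09.
Calling monthhop on n→28, and observe 2121-09-09.
I run roll on n→162, giving 2122-02-18.
I try monthhop on n→-36: 2119-02-18.
I invoke anchor on d→2037-11-23, giving 2037-11-23.
Invoking expunge on p→/stoped/tulenu, and see ToolError: not found.
I call jot on p→/sla, c→homa, giving overwrote.
Next I call anchor on d→1942-08-01, and get 1942-08-01.
I call jot on p→/stofla, c→slatrugri: created.
Next I call monthhop on n→34, and get 1945-06-01.
Calling jot on p→/sla, c→ni, → overwrote.
I call recite on p→/sla: ni.

Answer: cur=2122-02-18


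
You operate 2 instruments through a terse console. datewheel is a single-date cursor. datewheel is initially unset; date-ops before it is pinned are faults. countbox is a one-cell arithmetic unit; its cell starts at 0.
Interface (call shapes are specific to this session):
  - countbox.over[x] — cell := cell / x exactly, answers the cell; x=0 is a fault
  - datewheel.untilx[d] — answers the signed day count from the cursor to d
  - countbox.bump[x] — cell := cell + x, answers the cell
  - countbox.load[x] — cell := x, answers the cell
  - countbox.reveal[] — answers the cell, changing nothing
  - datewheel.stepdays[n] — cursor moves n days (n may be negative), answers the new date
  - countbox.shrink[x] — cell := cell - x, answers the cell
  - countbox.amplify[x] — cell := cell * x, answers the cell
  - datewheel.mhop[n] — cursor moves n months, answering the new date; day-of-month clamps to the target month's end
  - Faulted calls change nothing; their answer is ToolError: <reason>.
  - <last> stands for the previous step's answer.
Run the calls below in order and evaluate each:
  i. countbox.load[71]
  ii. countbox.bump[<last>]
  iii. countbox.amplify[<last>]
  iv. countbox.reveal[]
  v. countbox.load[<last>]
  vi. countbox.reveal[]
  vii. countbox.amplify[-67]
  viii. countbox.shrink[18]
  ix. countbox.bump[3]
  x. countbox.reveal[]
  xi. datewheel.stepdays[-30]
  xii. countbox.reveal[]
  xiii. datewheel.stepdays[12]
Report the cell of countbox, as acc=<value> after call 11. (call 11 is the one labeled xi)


Answer: acc=-1351003

Derivation:
==> countbox.load(x→71)
<== 71
==> countbox.bump(x→<last>)
<== 142
==> countbox.amplify(x→<last>)
<== 20164
==> countbox.reveal()
<== 20164
==> countbox.load(x→<last>)
<== 20164
==> countbox.reveal()
<== 20164
==> countbox.amplify(x→-67)
<== -1350988
==> countbox.shrink(x→18)
<== -1351006
==> countbox.bump(x→3)
<== -1351003
==> countbox.reveal()
<== -1351003
==> datewheel.stepdays(n→-30)
<== ToolError: no date set
==> countbox.reveal()
<== -1351003
==> datewheel.stepdays(n→12)
<== ToolError: no date set


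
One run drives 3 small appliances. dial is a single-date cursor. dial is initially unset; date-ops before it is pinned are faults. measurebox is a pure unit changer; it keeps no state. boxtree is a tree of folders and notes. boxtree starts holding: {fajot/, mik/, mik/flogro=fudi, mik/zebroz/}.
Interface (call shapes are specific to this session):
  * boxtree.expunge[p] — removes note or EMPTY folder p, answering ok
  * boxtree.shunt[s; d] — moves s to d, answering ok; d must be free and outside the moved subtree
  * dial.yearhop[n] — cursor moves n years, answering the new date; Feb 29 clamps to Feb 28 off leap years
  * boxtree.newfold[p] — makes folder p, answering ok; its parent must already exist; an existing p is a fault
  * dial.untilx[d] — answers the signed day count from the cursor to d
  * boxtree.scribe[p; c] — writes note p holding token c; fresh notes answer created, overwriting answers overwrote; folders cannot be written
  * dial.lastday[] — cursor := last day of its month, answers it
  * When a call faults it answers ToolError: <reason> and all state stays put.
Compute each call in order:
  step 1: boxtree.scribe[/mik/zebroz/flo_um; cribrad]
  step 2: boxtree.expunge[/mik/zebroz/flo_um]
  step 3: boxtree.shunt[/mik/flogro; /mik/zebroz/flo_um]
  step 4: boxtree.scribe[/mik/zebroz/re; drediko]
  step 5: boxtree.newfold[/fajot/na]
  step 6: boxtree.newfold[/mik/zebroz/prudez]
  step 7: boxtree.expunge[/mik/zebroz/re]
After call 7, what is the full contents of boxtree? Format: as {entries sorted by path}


Answer: {fajot/, fajot/na/, mik/, mik/zebroz/, mik/zebroz/flo_um=fudi, mik/zebroz/prudez/}

Derivation:
→ boxtree.scribe(p: /mik/zebroz/flo_um, c: cribrad)
← created
→ boxtree.expunge(p: /mik/zebroz/flo_um)
← ok
→ boxtree.shunt(s: /mik/flogro, d: /mik/zebroz/flo_um)
← ok
→ boxtree.scribe(p: /mik/zebroz/re, c: drediko)
← created
→ boxtree.newfold(p: /fajot/na)
← ok
→ boxtree.newfold(p: /mik/zebroz/prudez)
← ok
→ boxtree.expunge(p: /mik/zebroz/re)
← ok


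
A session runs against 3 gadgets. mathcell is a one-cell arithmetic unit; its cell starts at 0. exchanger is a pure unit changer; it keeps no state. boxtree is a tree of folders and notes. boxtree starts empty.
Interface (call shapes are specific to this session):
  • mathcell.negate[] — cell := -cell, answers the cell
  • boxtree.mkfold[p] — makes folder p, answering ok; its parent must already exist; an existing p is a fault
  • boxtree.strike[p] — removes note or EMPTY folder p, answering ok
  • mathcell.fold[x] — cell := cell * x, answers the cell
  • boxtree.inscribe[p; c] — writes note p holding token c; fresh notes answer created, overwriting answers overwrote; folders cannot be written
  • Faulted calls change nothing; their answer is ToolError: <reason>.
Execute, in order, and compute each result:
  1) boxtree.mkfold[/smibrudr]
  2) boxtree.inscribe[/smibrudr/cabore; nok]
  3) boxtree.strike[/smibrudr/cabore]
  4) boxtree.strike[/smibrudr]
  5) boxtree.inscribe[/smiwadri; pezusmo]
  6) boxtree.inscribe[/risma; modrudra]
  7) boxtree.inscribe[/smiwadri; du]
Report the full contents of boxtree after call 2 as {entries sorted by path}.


Answer: {smibrudr/, smibrudr/cabore=nok}

Derivation:
Calling boxtree.mkfold with /smibrudr, which returns ok.
I call boxtree.inscribe with /smibrudr/cabore, nok, and get created.
I run boxtree.strike with /smibrudr/cabore, which returns ok.
I use boxtree.strike with /smibrudr: ok.
I call boxtree.inscribe with /smiwadri, pezusmo, and get created.
I call boxtree.inscribe with /risma, modrudra, and observe created.
I run boxtree.inscribe with /smiwadri, du, which returns overwrote.


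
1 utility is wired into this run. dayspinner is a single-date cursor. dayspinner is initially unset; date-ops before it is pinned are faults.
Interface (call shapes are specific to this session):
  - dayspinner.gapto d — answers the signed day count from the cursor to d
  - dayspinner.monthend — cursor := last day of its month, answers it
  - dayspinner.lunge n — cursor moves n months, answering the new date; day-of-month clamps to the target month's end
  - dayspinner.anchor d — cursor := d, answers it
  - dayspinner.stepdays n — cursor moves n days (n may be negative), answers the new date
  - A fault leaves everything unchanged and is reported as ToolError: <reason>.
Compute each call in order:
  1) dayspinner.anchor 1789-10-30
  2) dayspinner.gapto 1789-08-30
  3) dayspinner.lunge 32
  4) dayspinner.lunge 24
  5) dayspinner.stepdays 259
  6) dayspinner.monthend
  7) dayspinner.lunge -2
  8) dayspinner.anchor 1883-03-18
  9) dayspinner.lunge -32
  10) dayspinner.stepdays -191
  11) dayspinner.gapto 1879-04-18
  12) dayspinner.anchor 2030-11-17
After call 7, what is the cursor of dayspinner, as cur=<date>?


Do: dayspinner.anchor[d→1789-10-30]
See: 1789-10-30
Do: dayspinner.gapto[d→1789-08-30]
See: -61
Do: dayspinner.lunge[n→32]
See: 1792-06-30
Do: dayspinner.lunge[n→24]
See: 1794-06-30
Do: dayspinner.stepdays[n→259]
See: 1795-03-16
Do: dayspinner.monthend[]
See: 1795-03-31
Do: dayspinner.lunge[n→-2]
See: 1795-01-31
Do: dayspinner.anchor[d→1883-03-18]
See: 1883-03-18
Do: dayspinner.lunge[n→-32]
See: 1880-07-18
Do: dayspinner.stepdays[n→-191]
See: 1880-01-09
Do: dayspinner.gapto[d→1879-04-18]
See: -266
Do: dayspinner.anchor[d→2030-11-17]
See: 2030-11-17

Answer: cur=1795-01-31


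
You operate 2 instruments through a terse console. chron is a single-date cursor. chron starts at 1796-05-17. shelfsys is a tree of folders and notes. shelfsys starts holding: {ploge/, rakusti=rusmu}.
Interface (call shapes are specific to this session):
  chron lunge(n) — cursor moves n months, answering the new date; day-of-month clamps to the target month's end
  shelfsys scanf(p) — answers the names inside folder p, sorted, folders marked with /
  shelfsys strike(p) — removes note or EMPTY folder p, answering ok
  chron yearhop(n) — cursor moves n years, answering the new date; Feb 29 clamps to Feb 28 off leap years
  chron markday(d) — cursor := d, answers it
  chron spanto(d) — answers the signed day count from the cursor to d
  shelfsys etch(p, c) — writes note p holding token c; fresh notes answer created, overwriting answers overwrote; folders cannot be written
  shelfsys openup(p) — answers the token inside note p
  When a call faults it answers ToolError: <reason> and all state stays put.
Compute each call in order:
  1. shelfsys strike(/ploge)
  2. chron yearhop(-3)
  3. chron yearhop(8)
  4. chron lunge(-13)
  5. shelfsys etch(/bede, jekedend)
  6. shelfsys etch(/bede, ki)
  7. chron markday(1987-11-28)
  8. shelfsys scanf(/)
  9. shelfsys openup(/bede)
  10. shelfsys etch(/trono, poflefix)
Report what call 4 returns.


Answer: 1800-04-17

Derivation:
·→ shelfsys strike(p=/ploge)
·← ok
·→ chron yearhop(n=-3)
·← 1793-05-17
·→ chron yearhop(n=8)
·← 1801-05-17
·→ chron lunge(n=-13)
·← 1800-04-17
·→ shelfsys etch(p=/bede, c=jekedend)
·← created
·→ shelfsys etch(p=/bede, c=ki)
·← overwrote
·→ chron markday(d=1987-11-28)
·← 1987-11-28
·→ shelfsys scanf(p=/)
·← [bede, rakusti]
·→ shelfsys openup(p=/bede)
·← ki
·→ shelfsys etch(p=/trono, c=poflefix)
·← created


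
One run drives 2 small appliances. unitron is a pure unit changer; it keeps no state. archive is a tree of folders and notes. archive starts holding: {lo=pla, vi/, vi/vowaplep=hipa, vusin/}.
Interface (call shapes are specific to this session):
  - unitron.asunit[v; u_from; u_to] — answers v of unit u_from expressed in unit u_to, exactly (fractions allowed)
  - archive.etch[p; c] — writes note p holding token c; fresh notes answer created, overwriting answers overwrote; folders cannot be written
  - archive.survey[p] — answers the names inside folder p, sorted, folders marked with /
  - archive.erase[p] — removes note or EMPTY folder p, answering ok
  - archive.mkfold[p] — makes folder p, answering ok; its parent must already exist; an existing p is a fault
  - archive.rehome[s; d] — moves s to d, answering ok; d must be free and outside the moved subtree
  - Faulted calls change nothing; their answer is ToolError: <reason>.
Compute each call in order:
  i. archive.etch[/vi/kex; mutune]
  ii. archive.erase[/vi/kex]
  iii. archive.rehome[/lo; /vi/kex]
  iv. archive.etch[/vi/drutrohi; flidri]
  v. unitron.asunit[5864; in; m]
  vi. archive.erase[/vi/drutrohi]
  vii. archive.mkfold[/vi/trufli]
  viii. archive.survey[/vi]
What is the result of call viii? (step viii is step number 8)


Answer: [kex, trufli/, vowaplep]

Derivation:
I run archive.etch passing p='/vi/kex', c='mutune': created.
I try archive.erase passing p='/vi/kex', → ok.
Using archive.rehome passing s='/lo', d='/vi/kex', and observe ok.
I try archive.etch passing p='/vi/drutrohi', c='flidri', yielding created.
I invoke unitron.asunit passing v='5864', u_from='in', u_to='m', yielding 93091/625.
Now I run archive.erase passing p='/vi/drutrohi', which returns ok.
I use archive.mkfold passing p='/vi/trufli', which returns ok.
Using archive.survey passing p='/vi', yielding [kex, trufli/, vowaplep].


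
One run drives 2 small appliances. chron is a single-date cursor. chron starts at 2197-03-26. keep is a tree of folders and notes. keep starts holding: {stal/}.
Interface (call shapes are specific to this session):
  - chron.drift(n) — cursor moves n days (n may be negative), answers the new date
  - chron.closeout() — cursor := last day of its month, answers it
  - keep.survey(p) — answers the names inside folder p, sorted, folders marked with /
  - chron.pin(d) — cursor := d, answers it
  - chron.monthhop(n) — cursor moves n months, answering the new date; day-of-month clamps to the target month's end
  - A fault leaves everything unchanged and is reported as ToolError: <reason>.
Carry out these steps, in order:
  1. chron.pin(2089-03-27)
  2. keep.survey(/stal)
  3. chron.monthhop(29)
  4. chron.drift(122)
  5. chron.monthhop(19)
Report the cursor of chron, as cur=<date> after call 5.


CALL chron.pin[d='2089-03-27']
RET  2089-03-27
CALL keep.survey[p='/stal']
RET  []
CALL chron.monthhop[n='29']
RET  2091-08-27
CALL chron.drift[n='122']
RET  2091-12-27
CALL chron.monthhop[n='19']
RET  2093-07-27

Answer: cur=2093-07-27


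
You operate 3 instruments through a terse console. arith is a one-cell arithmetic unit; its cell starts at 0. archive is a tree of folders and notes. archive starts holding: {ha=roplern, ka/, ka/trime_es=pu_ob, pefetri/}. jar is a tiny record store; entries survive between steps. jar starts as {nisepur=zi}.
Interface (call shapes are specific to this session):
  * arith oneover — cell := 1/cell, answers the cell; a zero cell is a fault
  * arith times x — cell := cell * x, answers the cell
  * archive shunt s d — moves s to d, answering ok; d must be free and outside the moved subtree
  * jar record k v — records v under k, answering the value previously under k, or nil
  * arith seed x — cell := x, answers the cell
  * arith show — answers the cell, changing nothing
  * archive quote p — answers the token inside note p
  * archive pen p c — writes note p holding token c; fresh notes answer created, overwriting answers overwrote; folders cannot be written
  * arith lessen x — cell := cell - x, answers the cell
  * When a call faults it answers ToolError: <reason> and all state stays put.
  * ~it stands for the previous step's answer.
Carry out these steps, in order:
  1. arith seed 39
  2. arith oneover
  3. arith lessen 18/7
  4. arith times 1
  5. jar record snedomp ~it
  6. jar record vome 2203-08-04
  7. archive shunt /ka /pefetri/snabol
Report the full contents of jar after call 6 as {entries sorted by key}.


Answer: {nisepur=zi, snedomp=-695/273, vome=2203-08-04}

Derivation:
·→ arith seed(x→39)
·← 39
·→ arith oneover()
·← 1/39
·→ arith lessen(x→18/7)
·← -695/273
·→ arith times(x→1)
·← -695/273
·→ jar record(k→snedomp, v→~it)
·← nil
·→ jar record(k→vome, v→2203-08-04)
·← nil
·→ archive shunt(s→/ka, d→/pefetri/snabol)
·← ok


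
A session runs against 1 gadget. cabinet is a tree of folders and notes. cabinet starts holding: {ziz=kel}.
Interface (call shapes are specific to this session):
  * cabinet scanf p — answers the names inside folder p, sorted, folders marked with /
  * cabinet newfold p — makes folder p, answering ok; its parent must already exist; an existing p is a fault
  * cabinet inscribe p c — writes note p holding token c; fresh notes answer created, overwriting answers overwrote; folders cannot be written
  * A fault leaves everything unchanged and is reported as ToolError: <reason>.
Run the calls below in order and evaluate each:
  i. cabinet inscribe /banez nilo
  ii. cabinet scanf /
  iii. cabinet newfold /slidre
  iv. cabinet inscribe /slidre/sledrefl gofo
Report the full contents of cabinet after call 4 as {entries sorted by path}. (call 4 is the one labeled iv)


CALL cabinet inscribe[p='/banez'; c='nilo']
RET  created
CALL cabinet scanf[p='/']
RET  [banez, ziz]
CALL cabinet newfold[p='/slidre']
RET  ok
CALL cabinet inscribe[p='/slidre/sledrefl'; c='gofo']
RET  created

Answer: {banez=nilo, slidre/, slidre/sledrefl=gofo, ziz=kel}


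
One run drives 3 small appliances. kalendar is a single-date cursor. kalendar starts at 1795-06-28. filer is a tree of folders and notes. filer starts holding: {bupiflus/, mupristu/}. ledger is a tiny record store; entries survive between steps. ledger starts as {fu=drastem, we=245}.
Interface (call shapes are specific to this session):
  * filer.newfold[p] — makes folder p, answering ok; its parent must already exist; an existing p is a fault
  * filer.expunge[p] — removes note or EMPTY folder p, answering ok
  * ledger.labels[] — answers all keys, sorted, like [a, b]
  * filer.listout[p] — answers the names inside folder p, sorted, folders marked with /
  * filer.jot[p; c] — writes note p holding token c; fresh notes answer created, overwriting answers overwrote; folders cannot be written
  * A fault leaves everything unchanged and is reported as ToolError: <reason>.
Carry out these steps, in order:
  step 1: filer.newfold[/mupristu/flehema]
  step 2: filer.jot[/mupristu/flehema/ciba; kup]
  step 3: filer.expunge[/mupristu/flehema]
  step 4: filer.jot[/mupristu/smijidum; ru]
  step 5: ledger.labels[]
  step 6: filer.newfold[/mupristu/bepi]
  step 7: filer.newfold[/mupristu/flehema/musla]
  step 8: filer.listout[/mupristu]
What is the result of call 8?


>> filer.newfold(p=/mupristu/flehema)
<< ok
>> filer.jot(p=/mupristu/flehema/ciba, c=kup)
<< created
>> filer.expunge(p=/mupristu/flehema)
<< ToolError: not empty
>> filer.jot(p=/mupristu/smijidum, c=ru)
<< created
>> ledger.labels()
<< [fu, we]
>> filer.newfold(p=/mupristu/bepi)
<< ok
>> filer.newfold(p=/mupristu/flehema/musla)
<< ok
>> filer.listout(p=/mupristu)
<< [bepi/, flehema/, smijidum]

Answer: [bepi/, flehema/, smijidum]


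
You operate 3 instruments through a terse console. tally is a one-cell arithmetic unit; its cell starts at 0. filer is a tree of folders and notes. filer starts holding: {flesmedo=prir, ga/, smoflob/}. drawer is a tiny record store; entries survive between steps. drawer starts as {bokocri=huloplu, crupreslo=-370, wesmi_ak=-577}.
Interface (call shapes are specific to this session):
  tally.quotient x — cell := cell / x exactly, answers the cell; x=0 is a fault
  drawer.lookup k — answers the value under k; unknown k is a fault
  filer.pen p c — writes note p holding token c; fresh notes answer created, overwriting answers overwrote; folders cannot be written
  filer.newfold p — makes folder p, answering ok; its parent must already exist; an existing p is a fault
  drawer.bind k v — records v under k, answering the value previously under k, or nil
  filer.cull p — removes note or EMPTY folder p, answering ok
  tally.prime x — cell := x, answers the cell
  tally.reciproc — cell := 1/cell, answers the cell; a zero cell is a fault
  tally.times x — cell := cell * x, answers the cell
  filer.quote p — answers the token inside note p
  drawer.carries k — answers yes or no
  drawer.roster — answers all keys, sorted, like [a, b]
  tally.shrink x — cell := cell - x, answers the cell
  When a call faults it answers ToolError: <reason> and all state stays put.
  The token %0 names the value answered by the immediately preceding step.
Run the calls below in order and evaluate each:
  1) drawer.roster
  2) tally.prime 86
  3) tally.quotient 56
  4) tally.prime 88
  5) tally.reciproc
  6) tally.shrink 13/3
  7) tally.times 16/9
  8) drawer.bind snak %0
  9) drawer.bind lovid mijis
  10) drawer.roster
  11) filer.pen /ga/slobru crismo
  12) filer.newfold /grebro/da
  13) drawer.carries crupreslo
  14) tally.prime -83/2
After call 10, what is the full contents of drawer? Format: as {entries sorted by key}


$ drawer.roster
= [bokocri, crupreslo, wesmi_ak]
$ tally.prime 86
= 86
$ tally.quotient 56
= 43/28
$ tally.prime 88
= 88
$ tally.reciproc
= 1/88
$ tally.shrink 13/3
= -1141/264
$ tally.times 16/9
= -2282/297
$ drawer.bind snak %0
= nil
$ drawer.bind lovid mijis
= nil
$ drawer.roster
= [bokocri, crupreslo, lovid, snak, wesmi_ak]
$ filer.pen /ga/slobru crismo
= created
$ filer.newfold /grebro/da
= ToolError: no parent
$ drawer.carries crupreslo
= yes
$ tally.prime -83/2
= -83/2

Answer: {bokocri=huloplu, crupreslo=-370, lovid=mijis, snak=-2282/297, wesmi_ak=-577}


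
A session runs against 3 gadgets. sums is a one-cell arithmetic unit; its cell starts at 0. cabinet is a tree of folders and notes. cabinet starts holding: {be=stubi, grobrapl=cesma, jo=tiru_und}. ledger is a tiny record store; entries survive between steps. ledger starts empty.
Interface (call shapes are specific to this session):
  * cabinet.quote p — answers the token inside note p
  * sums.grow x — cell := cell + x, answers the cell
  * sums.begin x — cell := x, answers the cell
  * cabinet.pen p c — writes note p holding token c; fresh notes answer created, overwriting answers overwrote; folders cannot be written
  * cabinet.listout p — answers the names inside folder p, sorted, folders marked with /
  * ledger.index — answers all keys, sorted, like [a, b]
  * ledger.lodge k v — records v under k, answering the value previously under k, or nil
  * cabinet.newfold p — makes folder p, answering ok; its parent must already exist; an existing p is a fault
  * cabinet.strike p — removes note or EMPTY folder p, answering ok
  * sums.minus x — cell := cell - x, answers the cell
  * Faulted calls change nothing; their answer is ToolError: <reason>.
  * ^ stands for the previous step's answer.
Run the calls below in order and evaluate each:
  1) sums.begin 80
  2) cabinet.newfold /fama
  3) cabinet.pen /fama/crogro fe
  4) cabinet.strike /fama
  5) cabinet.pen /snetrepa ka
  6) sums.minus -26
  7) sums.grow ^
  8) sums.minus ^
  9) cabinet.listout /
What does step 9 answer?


Answer: [be, fama/, grobrapl, jo, snetrepa]

Derivation:
Now I run sums.begin using x: 80, — result: 80.
I use cabinet.newfold using p: /fama: ok.
I try cabinet.pen using p: /fama/crogro, c: fe, and observe created.
Using cabinet.strike using p: /fama: ToolError: not empty.
I run cabinet.pen using p: /snetrepa, c: ka, giving created.
Using sums.minus using x: -26, → 106.
Invoking sums.grow using x: ^, and see 212.
Now I run sums.minus using x: ^, → 0.
I try cabinet.listout using p: /, — result: [be, fama/, grobrapl, jo, snetrepa].
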